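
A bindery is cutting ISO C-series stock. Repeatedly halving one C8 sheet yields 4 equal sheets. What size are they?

4 = 2^2, so 2 halving steps.
C8 → C9 → … → C10 after 2 steps.

C10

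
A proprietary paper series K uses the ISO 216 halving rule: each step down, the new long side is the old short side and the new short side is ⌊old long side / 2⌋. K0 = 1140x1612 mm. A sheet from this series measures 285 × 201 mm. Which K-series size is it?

K5

K0: 1140 × 1612 mm
K1: 806 × 1140 mm
K2: 570 × 806 mm
K3: 403 × 570 mm
K4: 285 × 403 mm
K5: 201 × 285 mm
K6: 142 × 201 mm
→ matches K5.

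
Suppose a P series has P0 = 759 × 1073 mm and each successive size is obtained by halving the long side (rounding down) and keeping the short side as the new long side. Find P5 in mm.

P1 = 536 × 759 mm (from P0 by 1 halving).
P2: ⌊759/2⌋ × 536 = 379 × 536 mm
P3: ⌊536/2⌋ × 379 = 268 × 379 mm
P4: ⌊379/2⌋ × 268 = 189 × 268 mm
P5: ⌊268/2⌋ × 189 = 134 × 189 mm

134 × 189 mm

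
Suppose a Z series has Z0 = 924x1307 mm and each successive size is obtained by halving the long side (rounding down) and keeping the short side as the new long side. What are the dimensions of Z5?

163 × 231 mm

Z1: ⌊1307/2⌋ × 924 = 653 × 924 mm
Z2: ⌊924/2⌋ × 653 = 462 × 653 mm
Z3: ⌊653/2⌋ × 462 = 326 × 462 mm
Z4: ⌊462/2⌋ × 326 = 231 × 326 mm
Z5: ⌊326/2⌋ × 231 = 163 × 231 mm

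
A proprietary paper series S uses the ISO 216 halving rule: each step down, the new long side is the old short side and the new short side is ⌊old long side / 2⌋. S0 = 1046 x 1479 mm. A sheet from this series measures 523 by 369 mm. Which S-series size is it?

S0: 1046 × 1479 mm
S1: 739 × 1046 mm
S2: 523 × 739 mm
S3: 369 × 523 mm
S4: 261 × 369 mm
→ matches S3.

S3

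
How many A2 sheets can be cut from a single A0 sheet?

4

Each ISO step halves the sheet: 1 × A0 → 2 × A1 → 4 × A2
From A0 to A2 is 2 halving steps: 2^2 = 4.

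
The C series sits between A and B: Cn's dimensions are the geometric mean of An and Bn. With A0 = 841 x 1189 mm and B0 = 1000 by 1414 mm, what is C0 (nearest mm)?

Short side: √(841 · 1000) = √841000 ≈ 917.1 → 917 mm
Long side: √(1189 · 1414) = √1681246 ≈ 1296.6 → 1297 mm

917 × 1297 mm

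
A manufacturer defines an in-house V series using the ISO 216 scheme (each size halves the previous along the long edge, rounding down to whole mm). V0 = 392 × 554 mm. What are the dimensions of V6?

V1: ⌊554/2⌋ × 392 = 277 × 392 mm
V2: ⌊392/2⌋ × 277 = 196 × 277 mm
V3: ⌊277/2⌋ × 196 = 138 × 196 mm
V4: ⌊196/2⌋ × 138 = 98 × 138 mm
V5: ⌊138/2⌋ × 98 = 69 × 98 mm
V6: ⌊98/2⌋ × 69 = 49 × 69 mm

49 × 69 mm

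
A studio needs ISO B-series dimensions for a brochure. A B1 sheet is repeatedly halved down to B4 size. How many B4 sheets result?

B1 = 707 × 1000 mm; B4 = 250 × 353 mm.
Each halving step doubles the count; 3 steps from B1 to B4.
2^3 = 8.

8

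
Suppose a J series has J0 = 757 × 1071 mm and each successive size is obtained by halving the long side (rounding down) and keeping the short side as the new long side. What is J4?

189 × 267 mm

J1: ⌊1071/2⌋ × 757 = 535 × 757 mm
J2: ⌊757/2⌋ × 535 = 378 × 535 mm
J3: ⌊535/2⌋ × 378 = 267 × 378 mm
J4: ⌊378/2⌋ × 267 = 189 × 267 mm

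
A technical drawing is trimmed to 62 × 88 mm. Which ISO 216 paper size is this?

B8 (62 × 88 mm)

Aspect ratio 88/62 ≈ 1.419 — close to the ISO √2 ≈ 1.414.
In the B-series (B0 = 1000 × 1414 mm): B8 = 62 × 88 mm.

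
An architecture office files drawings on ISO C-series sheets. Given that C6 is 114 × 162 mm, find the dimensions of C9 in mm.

40 × 57 mm

C7: ⌊162/2⌋ × 114 = 81 × 114 mm
C8: ⌊114/2⌋ × 81 = 57 × 81 mm
C9: ⌊81/2⌋ × 57 = 40 × 57 mm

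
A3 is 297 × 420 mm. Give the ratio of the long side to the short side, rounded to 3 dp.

1.414

420 / 297 = 1.414
Matches √2 ≈ 1.414 — the ISO 216 defining ratio.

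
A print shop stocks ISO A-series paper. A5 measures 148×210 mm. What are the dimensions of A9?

37 × 52 mm

A6: ⌊210/2⌋ × 148 = 105 × 148 mm
A7: ⌊148/2⌋ × 105 = 74 × 105 mm
A8: ⌊105/2⌋ × 74 = 52 × 74 mm
A9: ⌊74/2⌋ × 52 = 37 × 52 mm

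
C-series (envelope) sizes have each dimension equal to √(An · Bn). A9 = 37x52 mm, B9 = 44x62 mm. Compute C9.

40 × 57 mm

Short side: √(37 · 44) = √1628 ≈ 40.3 → 40 mm
Long side: √(52 · 62) = √3224 ≈ 56.8 → 57 mm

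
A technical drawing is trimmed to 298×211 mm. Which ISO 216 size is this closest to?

A4 (210 × 297 mm)

Aspect ratio 298/211 ≈ 1.412 — close to the ISO √2 ≈ 1.414.
In the A-series (A0 area = 1 m²): A4 = 210 × 297 mm.
Off by 2 mm total — nearest standard size.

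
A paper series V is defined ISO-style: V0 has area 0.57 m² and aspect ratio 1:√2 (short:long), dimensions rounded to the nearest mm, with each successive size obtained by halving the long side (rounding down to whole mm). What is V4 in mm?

Let V0's short side be w mm. w · w√2 = 0.57 m² = 570,000 mm², so w ≈ 634.9 mm and w√2 ≈ 897.8 mm → V0 = 635 × 898 mm.
V1: ⌊898/2⌋ × 635 = 449 × 635 mm
V2: ⌊635/2⌋ × 449 = 317 × 449 mm
V3: ⌊449/2⌋ × 317 = 224 × 317 mm
V4: ⌊317/2⌋ × 224 = 158 × 224 mm

158 × 224 mm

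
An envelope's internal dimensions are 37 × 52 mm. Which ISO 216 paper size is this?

A9 (37 × 52 mm)

Aspect ratio 52/37 ≈ 1.405 — close to the ISO √2 ≈ 1.414.
In the A-series (A0 area = 1 m²): A9 = 37 × 52 mm.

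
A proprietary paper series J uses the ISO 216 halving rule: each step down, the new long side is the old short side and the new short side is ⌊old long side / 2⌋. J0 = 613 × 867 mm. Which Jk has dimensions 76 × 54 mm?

J7

J0: 613 × 867 mm
J1: 433 × 613 mm
J2: 306 × 433 mm
J3: 216 × 306 mm
J4: 153 × 216 mm
J5: 108 × 153 mm
J6: 76 × 108 mm
J7: 54 × 76 mm
J8: 38 × 54 mm
→ matches J7.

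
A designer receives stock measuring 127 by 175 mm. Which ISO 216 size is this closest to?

B6 (125 × 176 mm)

Aspect ratio 175/127 ≈ 1.378 (ISO target is √2 ≈ 1.414).
In the B-series (B0 = 1000 × 1414 mm): B6 = 125 × 176 mm.
Off by 3 mm total — nearest standard size.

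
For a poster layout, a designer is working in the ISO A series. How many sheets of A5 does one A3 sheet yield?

A3 = 297 × 420 mm; A5 = 148 × 210 mm.
Each halving step doubles the count; 2 steps from A3 to A5.
2^2 = 4.

4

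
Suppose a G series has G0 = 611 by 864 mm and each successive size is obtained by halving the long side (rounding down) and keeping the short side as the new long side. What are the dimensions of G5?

G1: ⌊864/2⌋ × 611 = 432 × 611 mm
G2: ⌊611/2⌋ × 432 = 305 × 432 mm
G3: ⌊432/2⌋ × 305 = 216 × 305 mm
G4: ⌊305/2⌋ × 216 = 152 × 216 mm
G5: ⌊216/2⌋ × 152 = 108 × 152 mm

108 × 152 mm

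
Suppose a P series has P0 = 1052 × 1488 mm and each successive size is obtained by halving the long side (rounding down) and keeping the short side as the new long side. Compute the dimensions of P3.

372 × 526 mm

P1: ⌊1488/2⌋ × 1052 = 744 × 1052 mm
P2: ⌊1052/2⌋ × 744 = 526 × 744 mm
P3: ⌊744/2⌋ × 526 = 372 × 526 mm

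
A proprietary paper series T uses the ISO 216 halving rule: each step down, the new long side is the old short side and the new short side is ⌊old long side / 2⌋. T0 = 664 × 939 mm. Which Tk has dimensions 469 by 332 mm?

T2

T0: 664 × 939 mm
T1: 469 × 664 mm
T2: 332 × 469 mm
T3: 234 × 332 mm
→ matches T2.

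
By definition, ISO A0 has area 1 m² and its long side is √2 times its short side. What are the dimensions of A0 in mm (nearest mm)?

Let the short side be w mm. Then the long side is w√2 and w · w√2 = 10⁶ mm².
w² = 10⁶/√2, so w = 1000 / 2^(1/4) ≈ 840.9 mm; long side = 1000 · 2^(1/4) ≈ 1189.2 mm.

841 × 1189 mm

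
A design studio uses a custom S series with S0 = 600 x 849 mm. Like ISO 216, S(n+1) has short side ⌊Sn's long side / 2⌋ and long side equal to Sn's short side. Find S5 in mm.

S1 = 424 × 600 mm (from S0 by 1 halving).
S2: ⌊600/2⌋ × 424 = 300 × 424 mm
S3: ⌊424/2⌋ × 300 = 212 × 300 mm
S4: ⌊300/2⌋ × 212 = 150 × 212 mm
S5: ⌊212/2⌋ × 150 = 106 × 150 mm

106 × 150 mm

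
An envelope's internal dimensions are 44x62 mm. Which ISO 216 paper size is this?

B9 (44 × 62 mm)

Aspect ratio 62/44 ≈ 1.409 — close to the ISO √2 ≈ 1.414.
In the B-series (B0 = 1000 × 1414 mm): B9 = 44 × 62 mm.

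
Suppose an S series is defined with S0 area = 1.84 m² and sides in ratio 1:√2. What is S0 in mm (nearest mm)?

1141 × 1613 mm

Let the short side be w mm. Then w · w√2 = 1.84 m² = 1,840,000 mm².
w² = 1,840,000/√2, so w ≈ 1140.6 mm; long side = w√2 ≈ 1613.1 mm.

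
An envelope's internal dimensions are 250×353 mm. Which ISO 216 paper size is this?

B4 (250 × 353 mm)

Aspect ratio 353/250 ≈ 1.412 — close to the ISO √2 ≈ 1.414.
In the B-series (B0 = 1000 × 1414 mm): B4 = 250 × 353 mm.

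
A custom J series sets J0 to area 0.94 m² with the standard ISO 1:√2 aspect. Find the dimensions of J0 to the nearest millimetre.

Let the short side be w mm. Then w · w√2 = 0.94 m² = 940,000 mm².
w² = 940,000/√2, so w ≈ 815.3 mm; long side = w√2 ≈ 1153.0 mm.

815 × 1153 mm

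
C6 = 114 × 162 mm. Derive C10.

C7: ⌊162/2⌋ × 114 = 81 × 114 mm
C8: ⌊114/2⌋ × 81 = 57 × 81 mm
C9: ⌊81/2⌋ × 57 = 40 × 57 mm
C10: ⌊57/2⌋ × 40 = 28 × 40 mm

28 × 40 mm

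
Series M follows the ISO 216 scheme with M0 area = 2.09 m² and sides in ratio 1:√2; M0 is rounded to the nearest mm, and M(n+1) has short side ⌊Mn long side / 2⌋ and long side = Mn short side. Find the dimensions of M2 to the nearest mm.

608 × 859 mm

Let M0's short side be w mm. w · w√2 = 2.09 m² = 2,090,000 mm², so w ≈ 1215.7 mm and w√2 ≈ 1719.2 mm → M0 = 1216 × 1719 mm.
M1: ⌊1719/2⌋ × 1216 = 859 × 1216 mm
M2: ⌊1216/2⌋ × 859 = 608 × 859 mm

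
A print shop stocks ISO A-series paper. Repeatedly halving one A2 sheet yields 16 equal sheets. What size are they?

16 = 2^4, so 4 halving steps.
A2 → A3 → … → A6 after 4 steps.

A6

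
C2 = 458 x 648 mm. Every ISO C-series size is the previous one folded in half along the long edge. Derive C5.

C3: ⌊648/2⌋ × 458 = 324 × 458 mm
C4: ⌊458/2⌋ × 324 = 229 × 324 mm
C5: ⌊324/2⌋ × 229 = 162 × 229 mm

162 × 229 mm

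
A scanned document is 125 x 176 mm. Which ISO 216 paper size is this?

Aspect ratio 176/125 ≈ 1.408 — close to the ISO √2 ≈ 1.414.
In the B-series (B0 = 1000 × 1414 mm): B6 = 125 × 176 mm.

B6 (125 × 176 mm)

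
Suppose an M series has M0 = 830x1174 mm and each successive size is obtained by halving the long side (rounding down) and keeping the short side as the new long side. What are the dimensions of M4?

207 × 293 mm

M1: ⌊1174/2⌋ × 830 = 587 × 830 mm
M2: ⌊830/2⌋ × 587 = 415 × 587 mm
M3: ⌊587/2⌋ × 415 = 293 × 415 mm
M4: ⌊415/2⌋ × 293 = 207 × 293 mm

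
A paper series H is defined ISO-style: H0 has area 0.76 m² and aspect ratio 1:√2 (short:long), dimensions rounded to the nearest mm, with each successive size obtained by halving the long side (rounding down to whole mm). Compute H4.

183 × 259 mm

Let H0's short side be w mm. w · w√2 = 0.76 m² = 760,000 mm², so w ≈ 733.1 mm and w√2 ≈ 1036.7 mm → H0 = 733 × 1037 mm.
H1: ⌊1037/2⌋ × 733 = 518 × 733 mm
H2: ⌊733/2⌋ × 518 = 366 × 518 mm
H3: ⌊518/2⌋ × 366 = 259 × 366 mm
H4: ⌊366/2⌋ × 259 = 183 × 259 mm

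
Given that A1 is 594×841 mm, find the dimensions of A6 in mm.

105 × 148 mm

A2: ⌊841/2⌋ × 594 = 420 × 594 mm
A3: ⌊594/2⌋ × 420 = 297 × 420 mm
A4: ⌊420/2⌋ × 297 = 210 × 297 mm
A5: ⌊297/2⌋ × 210 = 148 × 210 mm
A6: ⌊210/2⌋ × 148 = 105 × 148 mm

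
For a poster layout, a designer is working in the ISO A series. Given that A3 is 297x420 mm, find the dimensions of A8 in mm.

52 × 74 mm

A4: ⌊420/2⌋ × 297 = 210 × 297 mm
A5: ⌊297/2⌋ × 210 = 148 × 210 mm
A6: ⌊210/2⌋ × 148 = 105 × 148 mm
A7: ⌊148/2⌋ × 105 = 74 × 105 mm
A8: ⌊105/2⌋ × 74 = 52 × 74 mm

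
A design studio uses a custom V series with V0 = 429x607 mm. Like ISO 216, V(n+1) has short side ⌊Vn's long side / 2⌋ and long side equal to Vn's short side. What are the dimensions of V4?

107 × 151 mm

V1: ⌊607/2⌋ × 429 = 303 × 429 mm
V2: ⌊429/2⌋ × 303 = 214 × 303 mm
V3: ⌊303/2⌋ × 214 = 151 × 214 mm
V4: ⌊214/2⌋ × 151 = 107 × 151 mm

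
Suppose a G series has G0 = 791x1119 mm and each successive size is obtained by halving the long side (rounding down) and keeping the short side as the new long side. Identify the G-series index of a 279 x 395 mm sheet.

G3

G0: 791 × 1119 mm
G1: 559 × 791 mm
G2: 395 × 559 mm
G3: 279 × 395 mm
G4: 197 × 279 mm
→ matches G3.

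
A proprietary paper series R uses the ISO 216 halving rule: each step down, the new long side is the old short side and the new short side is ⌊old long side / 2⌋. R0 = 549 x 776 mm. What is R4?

137 × 194 mm

R1: ⌊776/2⌋ × 549 = 388 × 549 mm
R2: ⌊549/2⌋ × 388 = 274 × 388 mm
R3: ⌊388/2⌋ × 274 = 194 × 274 mm
R4: ⌊274/2⌋ × 194 = 137 × 194 mm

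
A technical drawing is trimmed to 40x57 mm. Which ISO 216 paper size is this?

Aspect ratio 57/40 ≈ 1.425 — close to the ISO √2 ≈ 1.414.
In the C-series (envelope sizes, between A and B): C9 = 40 × 57 mm.

C9 (40 × 57 mm)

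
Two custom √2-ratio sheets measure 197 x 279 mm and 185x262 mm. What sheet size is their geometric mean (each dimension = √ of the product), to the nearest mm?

Short side: √(197 · 185) = √36445 ≈ 190.9 → 191 mm
Long side: √(279 · 262) = √73098 ≈ 270.4 → 270 mm

191 × 270 mm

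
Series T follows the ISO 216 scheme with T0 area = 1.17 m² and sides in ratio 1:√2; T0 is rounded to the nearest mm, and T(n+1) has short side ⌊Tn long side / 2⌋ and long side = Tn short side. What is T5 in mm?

Let T0's short side be w mm. w · w√2 = 1.17 m² = 1,170,000 mm², so w ≈ 909.6 mm and w√2 ≈ 1286.3 mm → T0 = 910 × 1286 mm.
T1: ⌊1286/2⌋ × 910 = 643 × 910 mm
T2: ⌊910/2⌋ × 643 = 455 × 643 mm
T3: ⌊643/2⌋ × 455 = 321 × 455 mm
T4: ⌊455/2⌋ × 321 = 227 × 321 mm
T5: ⌊321/2⌋ × 227 = 160 × 227 mm

160 × 227 mm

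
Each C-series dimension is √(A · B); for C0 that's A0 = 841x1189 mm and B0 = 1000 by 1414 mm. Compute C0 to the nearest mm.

917 × 1297 mm

Short: √(841 · 1000) = √841000 ≈ 917.1 mm.
Long: √(1189 · 1414) = √1681246 ≈ 1296.6 mm.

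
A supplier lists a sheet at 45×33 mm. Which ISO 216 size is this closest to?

B10 (31 × 44 mm)

Aspect ratio 45/33 ≈ 1.364 (ISO target is √2 ≈ 1.414).
In the B-series (B0 = 1000 × 1414 mm): B10 = 31 × 44 mm.
Off by 3 mm total — nearest standard size.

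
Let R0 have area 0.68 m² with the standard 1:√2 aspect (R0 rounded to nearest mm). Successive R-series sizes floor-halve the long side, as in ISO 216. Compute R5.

Let R0's short side be w mm. w · w√2 = 0.68 m² = 680,000 mm², so w ≈ 693.4 mm and w√2 ≈ 980.6 mm → R0 = 693 × 981 mm.
R1: ⌊981/2⌋ × 693 = 490 × 693 mm
R2: ⌊693/2⌋ × 490 = 346 × 490 mm
R3: ⌊490/2⌋ × 346 = 245 × 346 mm
R4: ⌊346/2⌋ × 245 = 173 × 245 mm
R5: ⌊245/2⌋ × 173 = 122 × 173 mm

122 × 173 mm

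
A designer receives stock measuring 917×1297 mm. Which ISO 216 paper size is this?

Aspect ratio 1297/917 ≈ 1.414 — close to the ISO √2 ≈ 1.414.
In the C-series (envelope sizes, between A and B): C0 = 917 × 1297 mm.

C0 (917 × 1297 mm)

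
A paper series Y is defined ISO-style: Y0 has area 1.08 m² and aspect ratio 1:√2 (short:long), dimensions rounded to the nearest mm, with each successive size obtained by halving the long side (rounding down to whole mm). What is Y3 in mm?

Let Y0's short side be w mm. w · w√2 = 1.08 m² = 1,080,000 mm², so w ≈ 873.9 mm and w√2 ≈ 1235.9 mm → Y0 = 874 × 1236 mm.
Y1: ⌊1236/2⌋ × 874 = 618 × 874 mm
Y2: ⌊874/2⌋ × 618 = 437 × 618 mm
Y3: ⌊618/2⌋ × 437 = 309 × 437 mm

309 × 437 mm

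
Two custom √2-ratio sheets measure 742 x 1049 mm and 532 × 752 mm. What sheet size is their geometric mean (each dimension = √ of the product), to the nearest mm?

628 × 888 mm

Short side: √(742 · 532) = √394744 ≈ 628.3 → 628 mm
Long side: √(1049 · 752) = √788848 ≈ 888.2 → 888 mm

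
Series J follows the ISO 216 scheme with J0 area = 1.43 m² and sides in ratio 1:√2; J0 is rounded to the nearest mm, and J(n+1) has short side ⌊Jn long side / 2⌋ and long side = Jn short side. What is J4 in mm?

Let J0's short side be w mm. w · w√2 = 1.43 m² = 1,430,000 mm², so w ≈ 1005.6 mm and w√2 ≈ 1422.1 mm → J0 = 1006 × 1422 mm.
J1: ⌊1422/2⌋ × 1006 = 711 × 1006 mm
J2: ⌊1006/2⌋ × 711 = 503 × 711 mm
J3: ⌊711/2⌋ × 503 = 355 × 503 mm
J4: ⌊503/2⌋ × 355 = 251 × 355 mm

251 × 355 mm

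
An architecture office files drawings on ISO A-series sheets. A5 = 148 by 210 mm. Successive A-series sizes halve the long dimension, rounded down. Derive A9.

A6: ⌊210/2⌋ × 148 = 105 × 148 mm
A7: ⌊148/2⌋ × 105 = 74 × 105 mm
A8: ⌊105/2⌋ × 74 = 52 × 74 mm
A9: ⌊74/2⌋ × 52 = 37 × 52 mm

37 × 52 mm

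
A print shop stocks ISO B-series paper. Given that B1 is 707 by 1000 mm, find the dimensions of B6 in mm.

B2: ⌊1000/2⌋ × 707 = 500 × 707 mm
B3: ⌊707/2⌋ × 500 = 353 × 500 mm
B4: ⌊500/2⌋ × 353 = 250 × 353 mm
B5: ⌊353/2⌋ × 250 = 176 × 250 mm
B6: ⌊250/2⌋ × 176 = 125 × 176 mm

125 × 176 mm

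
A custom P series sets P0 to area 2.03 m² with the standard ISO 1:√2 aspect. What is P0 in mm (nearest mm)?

1198 × 1694 mm

Let the short side be w mm. Then w · w√2 = 2.03 m² = 2,030,000 mm².
w² = 2,030,000/√2, so w ≈ 1198.1 mm; long side = w√2 ≈ 1694.4 mm.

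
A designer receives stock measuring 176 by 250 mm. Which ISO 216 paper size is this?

B5 (176 × 250 mm)

Aspect ratio 250/176 ≈ 1.420 — close to the ISO √2 ≈ 1.414.
In the B-series (B0 = 1000 × 1414 mm): B5 = 176 × 250 mm.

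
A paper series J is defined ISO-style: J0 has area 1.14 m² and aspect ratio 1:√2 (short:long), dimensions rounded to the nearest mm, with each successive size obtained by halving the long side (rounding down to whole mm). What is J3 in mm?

317 × 449 mm

Let J0's short side be w mm. w · w√2 = 1.14 m² = 1,140,000 mm², so w ≈ 897.8 mm and w√2 ≈ 1269.7 mm → J0 = 898 × 1270 mm.
J1: ⌊1270/2⌋ × 898 = 635 × 898 mm
J2: ⌊898/2⌋ × 635 = 449 × 635 mm
J3: ⌊635/2⌋ × 449 = 317 × 449 mm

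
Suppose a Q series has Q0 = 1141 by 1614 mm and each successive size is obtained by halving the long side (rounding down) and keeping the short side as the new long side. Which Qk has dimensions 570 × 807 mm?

Q2

Q0: 1141 × 1614 mm
Q1: 807 × 1141 mm
Q2: 570 × 807 mm
Q3: 403 × 570 mm
→ matches Q2.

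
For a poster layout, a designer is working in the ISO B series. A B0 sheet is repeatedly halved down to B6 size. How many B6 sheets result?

Each ISO step halves the sheet: 1 × B0 → 2 × B1 → 4 × B2 → 8 × B3 → …
From B0 to B6 is 6 halving steps: 2^6 = 64.

64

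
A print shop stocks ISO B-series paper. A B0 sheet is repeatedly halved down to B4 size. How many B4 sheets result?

Each ISO step halves the sheet: 1 × B0 → 2 × B1 → 4 × B2 → 8 × B3 → …
From B0 to B4 is 4 halving steps: 2^4 = 16.

16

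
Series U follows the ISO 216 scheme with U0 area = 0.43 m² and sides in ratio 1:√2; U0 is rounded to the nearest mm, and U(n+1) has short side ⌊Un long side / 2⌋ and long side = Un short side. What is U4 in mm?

Let U0's short side be w mm. w · w√2 = 0.43 m² = 430,000 mm², so w ≈ 551.4 mm and w√2 ≈ 779.8 mm → U0 = 551 × 780 mm.
U1: ⌊780/2⌋ × 551 = 390 × 551 mm
U2: ⌊551/2⌋ × 390 = 275 × 390 mm
U3: ⌊390/2⌋ × 275 = 195 × 275 mm
U4: ⌊275/2⌋ × 195 = 137 × 195 mm

137 × 195 mm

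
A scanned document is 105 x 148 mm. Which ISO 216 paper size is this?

A6 (105 × 148 mm)

Aspect ratio 148/105 ≈ 1.410 — close to the ISO √2 ≈ 1.414.
In the A-series (A0 area = 1 m²): A6 = 105 × 148 mm.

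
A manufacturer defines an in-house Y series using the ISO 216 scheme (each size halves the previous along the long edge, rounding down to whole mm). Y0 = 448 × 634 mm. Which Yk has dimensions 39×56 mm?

Y0: 448 × 634 mm
Y1: 317 × 448 mm
Y2: 224 × 317 mm
Y3: 158 × 224 mm
Y4: 112 × 158 mm
Y5: 79 × 112 mm
Y6: 56 × 79 mm
Y7: 39 × 56 mm
Y8: 28 × 39 mm
→ matches Y7.

Y7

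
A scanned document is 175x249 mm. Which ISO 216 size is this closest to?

Aspect ratio 249/175 ≈ 1.423 — close to the ISO √2 ≈ 1.414.
In the B-series (B0 = 1000 × 1414 mm): B5 = 176 × 250 mm.
Off by 2 mm total — nearest standard size.

B5 (176 × 250 mm)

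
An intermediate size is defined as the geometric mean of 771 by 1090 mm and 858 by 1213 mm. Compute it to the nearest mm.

Short side: √(771 · 858) = √661518 ≈ 813.3 → 813 mm
Long side: √(1090 · 1213) = √1322170 ≈ 1149.9 → 1150 mm

813 × 1150 mm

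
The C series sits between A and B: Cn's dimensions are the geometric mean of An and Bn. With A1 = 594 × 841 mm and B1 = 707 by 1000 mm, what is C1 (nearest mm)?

648 × 917 mm

Short side: √(594 · 707) = √419958 ≈ 648.0 → 648 mm
Long side: √(841 · 1000) = √841000 ≈ 917.1 → 917 mm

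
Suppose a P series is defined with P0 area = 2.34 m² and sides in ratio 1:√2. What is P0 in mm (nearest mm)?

Let the short side be w mm. Then w · w√2 = 2.34 m² = 2,340,000 mm².
w² = 2,340,000/√2, so w ≈ 1286.3 mm; long side = w√2 ≈ 1819.1 mm.

1286 × 1819 mm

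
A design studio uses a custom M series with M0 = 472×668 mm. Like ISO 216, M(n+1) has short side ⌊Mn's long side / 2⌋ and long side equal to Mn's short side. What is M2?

M1: ⌊668/2⌋ × 472 = 334 × 472 mm
M2: ⌊472/2⌋ × 334 = 236 × 334 mm

236 × 334 mm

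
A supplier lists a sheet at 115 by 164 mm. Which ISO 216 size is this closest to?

Aspect ratio 164/115 ≈ 1.426 — close to the ISO √2 ≈ 1.414.
In the C-series (envelope sizes, between A and B): C6 = 114 × 162 mm.
Off by 3 mm total — nearest standard size.

C6 (114 × 162 mm)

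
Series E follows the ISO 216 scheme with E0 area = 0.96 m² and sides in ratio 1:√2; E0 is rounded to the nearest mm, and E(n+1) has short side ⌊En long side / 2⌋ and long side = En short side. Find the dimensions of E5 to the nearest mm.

Let E0's short side be w mm. w · w√2 = 0.96 m² = 960,000 mm², so w ≈ 823.9 mm and w√2 ≈ 1165.2 mm → E0 = 824 × 1165 mm.
E1: ⌊1165/2⌋ × 824 = 582 × 824 mm
E2: ⌊824/2⌋ × 582 = 412 × 582 mm
E3: ⌊582/2⌋ × 412 = 291 × 412 mm
E4: ⌊412/2⌋ × 291 = 206 × 291 mm
E5: ⌊291/2⌋ × 206 = 145 × 206 mm

145 × 206 mm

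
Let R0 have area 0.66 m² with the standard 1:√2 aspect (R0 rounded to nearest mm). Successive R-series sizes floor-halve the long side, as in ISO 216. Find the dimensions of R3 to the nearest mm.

Let R0's short side be w mm. w · w√2 = 0.66 m² = 660,000 mm², so w ≈ 683.1 mm and w√2 ≈ 966.1 mm → R0 = 683 × 966 mm.
R1: ⌊966/2⌋ × 683 = 483 × 683 mm
R2: ⌊683/2⌋ × 483 = 341 × 483 mm
R3: ⌊483/2⌋ × 341 = 241 × 341 mm

241 × 341 mm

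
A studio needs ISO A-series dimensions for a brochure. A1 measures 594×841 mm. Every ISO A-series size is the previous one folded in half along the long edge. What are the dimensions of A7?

A2: ⌊841/2⌋ × 594 = 420 × 594 mm
A3: ⌊594/2⌋ × 420 = 297 × 420 mm
A4: ⌊420/2⌋ × 297 = 210 × 297 mm
A5: ⌊297/2⌋ × 210 = 148 × 210 mm
A6: ⌊210/2⌋ × 148 = 105 × 148 mm
A7: ⌊148/2⌋ × 105 = 74 × 105 mm

74 × 105 mm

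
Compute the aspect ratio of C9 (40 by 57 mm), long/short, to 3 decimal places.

57 / 40 = 1.425
ISO 216 targets √2 ≈ 1.414; the +0.011 deviation is from mm rounding.

1.425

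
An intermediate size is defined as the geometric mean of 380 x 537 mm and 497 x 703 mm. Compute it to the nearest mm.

435 × 614 mm

Short side: √(380 · 497) = √188860 ≈ 434.6 → 435 mm
Long side: √(537 · 703) = √377511 ≈ 614.4 → 614 mm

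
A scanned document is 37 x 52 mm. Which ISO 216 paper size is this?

Aspect ratio 52/37 ≈ 1.405 — close to the ISO √2 ≈ 1.414.
In the A-series (A0 area = 1 m²): A9 = 37 × 52 mm.

A9 (37 × 52 mm)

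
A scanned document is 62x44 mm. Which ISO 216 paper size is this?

Aspect ratio 62/44 ≈ 1.409 — close to the ISO √2 ≈ 1.414.
In the B-series (B0 = 1000 × 1414 mm): B9 = 44 × 62 mm.

B9 (44 × 62 mm)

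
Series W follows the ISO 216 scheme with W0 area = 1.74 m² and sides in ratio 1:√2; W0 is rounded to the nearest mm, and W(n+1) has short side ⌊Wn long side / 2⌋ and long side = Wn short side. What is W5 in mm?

196 × 277 mm

Let W0's short side be w mm. w · w√2 = 1.74 m² = 1,740,000 mm², so w ≈ 1109.2 mm and w√2 ≈ 1568.7 mm → W0 = 1109 × 1569 mm.
W1: ⌊1569/2⌋ × 1109 = 784 × 1109 mm
W2: ⌊1109/2⌋ × 784 = 554 × 784 mm
W3: ⌊784/2⌋ × 554 = 392 × 554 mm
W4: ⌊554/2⌋ × 392 = 277 × 392 mm
W5: ⌊392/2⌋ × 277 = 196 × 277 mm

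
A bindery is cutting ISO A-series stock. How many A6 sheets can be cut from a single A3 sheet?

A3 = 297 × 420 mm; A6 = 105 × 148 mm.
Each halving step doubles the count; 3 steps from A3 to A6.
2^3 = 8.

8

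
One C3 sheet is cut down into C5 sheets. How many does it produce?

4

Each ISO step halves the sheet: 1 × C3 → 2 × C4 → 4 × C5
From C3 to C5 is 2 halving steps: 2^2 = 4.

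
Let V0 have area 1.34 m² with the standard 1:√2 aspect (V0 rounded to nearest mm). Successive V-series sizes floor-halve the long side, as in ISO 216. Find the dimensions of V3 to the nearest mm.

Let V0's short side be w mm. w · w√2 = 1.34 m² = 1,340,000 mm², so w ≈ 973.4 mm and w√2 ≈ 1376.6 mm → V0 = 973 × 1377 mm.
V1: ⌊1377/2⌋ × 973 = 688 × 973 mm
V2: ⌊973/2⌋ × 688 = 486 × 688 mm
V3: ⌊688/2⌋ × 486 = 344 × 486 mm

344 × 486 mm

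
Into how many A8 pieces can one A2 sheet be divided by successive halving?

A2 = 420 × 594 mm; A8 = 52 × 74 mm.
Each halving step doubles the count; 6 steps from A2 to A8.
2^6 = 64.

64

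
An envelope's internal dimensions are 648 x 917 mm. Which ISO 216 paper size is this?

C1 (648 × 917 mm)

Aspect ratio 917/648 ≈ 1.415 — close to the ISO √2 ≈ 1.414.
In the C-series (envelope sizes, between A and B): C1 = 648 × 917 mm.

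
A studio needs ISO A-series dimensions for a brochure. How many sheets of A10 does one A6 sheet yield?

16

Each ISO step halves the sheet: 1 × A6 → 2 × A7 → 4 × A8 → 8 × A9 → …
From A6 to A10 is 4 halving steps: 2^4 = 16.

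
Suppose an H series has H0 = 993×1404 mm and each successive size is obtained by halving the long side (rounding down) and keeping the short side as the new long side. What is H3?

H1: ⌊1404/2⌋ × 993 = 702 × 993 mm
H2: ⌊993/2⌋ × 702 = 496 × 702 mm
H3: ⌊702/2⌋ × 496 = 351 × 496 mm

351 × 496 mm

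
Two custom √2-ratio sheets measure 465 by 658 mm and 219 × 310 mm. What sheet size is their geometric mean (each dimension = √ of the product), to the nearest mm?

319 × 452 mm

Short side: √(465 · 219) = √101835 ≈ 319.1 → 319 mm
Long side: √(658 · 310) = √203980 ≈ 451.6 → 452 mm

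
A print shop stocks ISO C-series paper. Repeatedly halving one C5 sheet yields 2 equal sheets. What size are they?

2 = 2^1, so 1 halving step.
C5 → C6 → … → C6 after 1 step.

C6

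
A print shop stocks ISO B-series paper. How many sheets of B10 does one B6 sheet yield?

16

B6 = 125 × 176 mm; B10 = 31 × 44 mm.
Each halving step doubles the count; 4 steps from B6 to B10.
2^4 = 16.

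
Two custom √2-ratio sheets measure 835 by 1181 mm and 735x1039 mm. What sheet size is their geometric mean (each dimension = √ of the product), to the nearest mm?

783 × 1108 mm

Short side: √(835 · 735) = √613725 ≈ 783.4 → 783 mm
Long side: √(1181 · 1039) = √1227059 ≈ 1107.7 → 1108 mm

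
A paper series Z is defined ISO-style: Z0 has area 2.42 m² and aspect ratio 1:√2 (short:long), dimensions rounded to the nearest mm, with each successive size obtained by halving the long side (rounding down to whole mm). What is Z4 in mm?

Let Z0's short side be w mm. w · w√2 = 2.42 m² = 2,420,000 mm², so w ≈ 1308.1 mm and w√2 ≈ 1850.0 mm → Z0 = 1308 × 1850 mm.
Z1: ⌊1850/2⌋ × 1308 = 925 × 1308 mm
Z2: ⌊1308/2⌋ × 925 = 654 × 925 mm
Z3: ⌊925/2⌋ × 654 = 462 × 654 mm
Z4: ⌊654/2⌋ × 462 = 327 × 462 mm

327 × 462 mm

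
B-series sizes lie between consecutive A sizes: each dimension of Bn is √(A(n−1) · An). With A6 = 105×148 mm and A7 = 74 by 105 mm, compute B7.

88 × 125 mm

Short side: √(105 · 74) = √7770 ≈ 88.1 → 88 mm
Long side: √(148 · 105) = √15540 ≈ 124.7 → 125 mm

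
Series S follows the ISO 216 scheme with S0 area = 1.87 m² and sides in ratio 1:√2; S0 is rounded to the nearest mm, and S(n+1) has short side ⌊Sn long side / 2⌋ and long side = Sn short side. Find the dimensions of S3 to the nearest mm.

Let S0's short side be w mm. w · w√2 = 1.87 m² = 1,870,000 mm², so w ≈ 1149.9 mm and w√2 ≈ 1626.2 mm → S0 = 1150 × 1626 mm.
S1: ⌊1626/2⌋ × 1150 = 813 × 1150 mm
S2: ⌊1150/2⌋ × 813 = 575 × 813 mm
S3: ⌊813/2⌋ × 575 = 406 × 575 mm

406 × 575 mm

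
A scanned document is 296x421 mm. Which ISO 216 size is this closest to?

Aspect ratio 421/296 ≈ 1.422 — close to the ISO √2 ≈ 1.414.
In the A-series (A0 area = 1 m²): A3 = 297 × 420 mm.
Off by 2 mm total — nearest standard size.

A3 (297 × 420 mm)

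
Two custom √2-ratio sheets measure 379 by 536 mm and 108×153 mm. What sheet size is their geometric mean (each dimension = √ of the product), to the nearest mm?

Short side: √(379 · 108) = √40932 ≈ 202.3 → 202 mm
Long side: √(536 · 153) = √82008 ≈ 286.4 → 286 mm

202 × 286 mm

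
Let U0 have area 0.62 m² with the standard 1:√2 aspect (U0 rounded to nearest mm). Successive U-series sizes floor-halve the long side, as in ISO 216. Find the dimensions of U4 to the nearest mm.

165 × 234 mm

Let U0's short side be w mm. w · w√2 = 0.62 m² = 620,000 mm², so w ≈ 662.1 mm and w√2 ≈ 936.4 mm → U0 = 662 × 936 mm.
U1: ⌊936/2⌋ × 662 = 468 × 662 mm
U2: ⌊662/2⌋ × 468 = 331 × 468 mm
U3: ⌊468/2⌋ × 331 = 234 × 331 mm
U4: ⌊331/2⌋ × 234 = 165 × 234 mm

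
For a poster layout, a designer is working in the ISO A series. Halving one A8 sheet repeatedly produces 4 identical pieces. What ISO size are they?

4 = 2^2, so 2 halving steps.
A8 → A9 → … → A10 after 2 steps.

A10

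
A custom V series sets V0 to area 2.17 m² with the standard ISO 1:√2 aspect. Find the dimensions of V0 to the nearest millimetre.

1239 × 1752 mm

Let the short side be w mm. Then w · w√2 = 2.17 m² = 2,170,000 mm².
w² = 2,170,000/√2, so w ≈ 1238.7 mm; long side = w√2 ≈ 1751.8 mm.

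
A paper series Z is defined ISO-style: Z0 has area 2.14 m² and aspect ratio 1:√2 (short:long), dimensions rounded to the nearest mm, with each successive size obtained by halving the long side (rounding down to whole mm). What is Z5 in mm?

217 × 307 mm

Let Z0's short side be w mm. w · w√2 = 2.14 m² = 2,140,000 mm², so w ≈ 1230.1 mm and w√2 ≈ 1739.7 mm → Z0 = 1230 × 1740 mm.
Z1: ⌊1740/2⌋ × 1230 = 870 × 1230 mm
Z2: ⌊1230/2⌋ × 870 = 615 × 870 mm
Z3: ⌊870/2⌋ × 615 = 435 × 615 mm
Z4: ⌊615/2⌋ × 435 = 307 × 435 mm
Z5: ⌊435/2⌋ × 307 = 217 × 307 mm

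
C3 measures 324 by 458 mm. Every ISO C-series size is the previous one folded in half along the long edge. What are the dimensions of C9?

40 × 57 mm

C4: ⌊458/2⌋ × 324 = 229 × 324 mm
C5: ⌊324/2⌋ × 229 = 162 × 229 mm
C6: ⌊229/2⌋ × 162 = 114 × 162 mm
C7: ⌊162/2⌋ × 114 = 81 × 114 mm
C8: ⌊114/2⌋ × 81 = 57 × 81 mm
C9: ⌊81/2⌋ × 57 = 40 × 57 mm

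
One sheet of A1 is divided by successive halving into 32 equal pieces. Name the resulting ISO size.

A6

32 = 2^5, so 5 halving steps.
A1 → A2 → … → A6 after 5 steps.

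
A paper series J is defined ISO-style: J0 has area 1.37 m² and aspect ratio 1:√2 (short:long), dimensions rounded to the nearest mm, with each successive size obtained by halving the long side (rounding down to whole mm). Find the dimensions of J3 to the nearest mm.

348 × 492 mm

Let J0's short side be w mm. w · w√2 = 1.37 m² = 1,370,000 mm², so w ≈ 984.2 mm and w√2 ≈ 1391.9 mm → J0 = 984 × 1392 mm.
J1: ⌊1392/2⌋ × 984 = 696 × 984 mm
J2: ⌊984/2⌋ × 696 = 492 × 696 mm
J3: ⌊696/2⌋ × 492 = 348 × 492 mm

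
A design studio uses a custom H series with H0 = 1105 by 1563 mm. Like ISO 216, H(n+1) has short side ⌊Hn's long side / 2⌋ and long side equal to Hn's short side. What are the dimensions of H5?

H1: ⌊1563/2⌋ × 1105 = 781 × 1105 mm
H2: ⌊1105/2⌋ × 781 = 552 × 781 mm
H3: ⌊781/2⌋ × 552 = 390 × 552 mm
H4: ⌊552/2⌋ × 390 = 276 × 390 mm
H5: ⌊390/2⌋ × 276 = 195 × 276 mm

195 × 276 mm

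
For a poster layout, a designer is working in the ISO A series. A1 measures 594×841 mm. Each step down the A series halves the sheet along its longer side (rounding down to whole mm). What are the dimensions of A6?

A2: ⌊841/2⌋ × 594 = 420 × 594 mm
A3: ⌊594/2⌋ × 420 = 297 × 420 mm
A4: ⌊420/2⌋ × 297 = 210 × 297 mm
A5: ⌊297/2⌋ × 210 = 148 × 210 mm
A6: ⌊210/2⌋ × 148 = 105 × 148 mm

105 × 148 mm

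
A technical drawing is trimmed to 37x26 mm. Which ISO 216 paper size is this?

Aspect ratio 37/26 ≈ 1.423 — close to the ISO √2 ≈ 1.414.
In the A-series (A0 area = 1 m²): A10 = 26 × 37 mm.

A10 (26 × 37 mm)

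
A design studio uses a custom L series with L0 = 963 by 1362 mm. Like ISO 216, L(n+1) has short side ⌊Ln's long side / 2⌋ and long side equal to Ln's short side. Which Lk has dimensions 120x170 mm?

L0: 963 × 1362 mm
L1: 681 × 963 mm
L2: 481 × 681 mm
L3: 340 × 481 mm
L4: 240 × 340 mm
L5: 170 × 240 mm
L6: 120 × 170 mm
L7: 85 × 120 mm
→ matches L6.

L6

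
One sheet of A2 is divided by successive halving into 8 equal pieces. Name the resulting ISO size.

8 = 2^3, so 3 halving steps.
A2 → A3 → … → A5 after 3 steps.

A5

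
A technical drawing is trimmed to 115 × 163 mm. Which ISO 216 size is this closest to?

C6 (114 × 162 mm)

Aspect ratio 163/115 ≈ 1.417 — close to the ISO √2 ≈ 1.414.
In the C-series (envelope sizes, between A and B): C6 = 114 × 162 mm.
Off by 2 mm total — nearest standard size.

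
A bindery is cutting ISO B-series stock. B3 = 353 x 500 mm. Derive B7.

B4: ⌊500/2⌋ × 353 = 250 × 353 mm
B5: ⌊353/2⌋ × 250 = 176 × 250 mm
B6: ⌊250/2⌋ × 176 = 125 × 176 mm
B7: ⌊176/2⌋ × 125 = 88 × 125 mm

88 × 125 mm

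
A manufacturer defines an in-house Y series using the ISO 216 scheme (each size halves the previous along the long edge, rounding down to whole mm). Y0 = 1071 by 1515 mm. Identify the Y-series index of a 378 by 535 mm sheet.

Y3

Y0: 1071 × 1515 mm
Y1: 757 × 1071 mm
Y2: 535 × 757 mm
Y3: 378 × 535 mm
Y4: 267 × 378 mm
→ matches Y3.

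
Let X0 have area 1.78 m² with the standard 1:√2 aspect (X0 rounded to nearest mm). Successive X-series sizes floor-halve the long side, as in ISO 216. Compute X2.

Let X0's short side be w mm. w · w√2 = 1.78 m² = 1,780,000 mm², so w ≈ 1121.9 mm and w√2 ≈ 1586.6 mm → X0 = 1122 × 1587 mm.
X1: ⌊1587/2⌋ × 1122 = 793 × 1122 mm
X2: ⌊1122/2⌋ × 793 = 561 × 793 mm

561 × 793 mm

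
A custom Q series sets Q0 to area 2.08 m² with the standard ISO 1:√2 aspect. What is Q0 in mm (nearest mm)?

Let the short side be w mm. Then w · w√2 = 2.08 m² = 2,080,000 mm².
w² = 2,080,000/√2, so w ≈ 1212.8 mm; long side = w√2 ≈ 1715.1 mm.

1213 × 1715 mm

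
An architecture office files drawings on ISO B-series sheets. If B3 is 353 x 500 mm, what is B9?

B4: ⌊500/2⌋ × 353 = 250 × 353 mm
B5: ⌊353/2⌋ × 250 = 176 × 250 mm
B6: ⌊250/2⌋ × 176 = 125 × 176 mm
B7: ⌊176/2⌋ × 125 = 88 × 125 mm
B8: ⌊125/2⌋ × 88 = 62 × 88 mm
B9: ⌊88/2⌋ × 62 = 44 × 62 mm

44 × 62 mm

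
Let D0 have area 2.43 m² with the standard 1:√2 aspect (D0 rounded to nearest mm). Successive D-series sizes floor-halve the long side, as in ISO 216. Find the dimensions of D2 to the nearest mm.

655 × 927 mm

Let D0's short side be w mm. w · w√2 = 2.43 m² = 2,430,000 mm², so w ≈ 1310.8 mm and w√2 ≈ 1853.8 mm → D0 = 1311 × 1854 mm.
D1: ⌊1854/2⌋ × 1311 = 927 × 1311 mm
D2: ⌊1311/2⌋ × 927 = 655 × 927 mm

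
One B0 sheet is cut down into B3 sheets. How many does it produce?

Each ISO step halves the sheet: 1 × B0 → 2 × B1 → 4 × B2 → 8 × B3
From B0 to B3 is 3 halving steps: 2^3 = 8.

8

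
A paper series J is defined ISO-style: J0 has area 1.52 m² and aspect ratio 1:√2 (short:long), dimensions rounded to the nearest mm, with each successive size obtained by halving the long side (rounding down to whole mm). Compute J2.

518 × 733 mm

Let J0's short side be w mm. w · w√2 = 1.52 m² = 1,520,000 mm², so w ≈ 1036.7 mm and w√2 ≈ 1466.2 mm → J0 = 1037 × 1466 mm.
J1: ⌊1466/2⌋ × 1037 = 733 × 1037 mm
J2: ⌊1037/2⌋ × 733 = 518 × 733 mm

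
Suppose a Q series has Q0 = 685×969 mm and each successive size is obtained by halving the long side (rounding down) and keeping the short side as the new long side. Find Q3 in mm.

Q1: ⌊969/2⌋ × 685 = 484 × 685 mm
Q2: ⌊685/2⌋ × 484 = 342 × 484 mm
Q3: ⌊484/2⌋ × 342 = 242 × 342 mm

242 × 342 mm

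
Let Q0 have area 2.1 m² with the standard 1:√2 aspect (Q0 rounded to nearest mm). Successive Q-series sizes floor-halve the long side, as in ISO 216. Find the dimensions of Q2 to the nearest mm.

609 × 861 mm

Let Q0's short side be w mm. w · w√2 = 2.1 m² = 2,100,000 mm², so w ≈ 1218.6 mm and w√2 ≈ 1723.3 mm → Q0 = 1219 × 1723 mm.
Q1: ⌊1723/2⌋ × 1219 = 861 × 1219 mm
Q2: ⌊1219/2⌋ × 861 = 609 × 861 mm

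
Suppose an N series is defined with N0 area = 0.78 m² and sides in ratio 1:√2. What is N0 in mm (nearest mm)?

743 × 1050 mm

Let the short side be w mm. Then w · w√2 = 0.78 m² = 780,000 mm².
w² = 780,000/√2, so w ≈ 742.7 mm; long side = w√2 ≈ 1050.3 mm.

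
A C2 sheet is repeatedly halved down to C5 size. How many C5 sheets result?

8

Each ISO step halves the sheet: 1 × C2 → 2 × C3 → 4 × C4 → 8 × C5
From C2 to C5 is 3 halving steps: 2^3 = 8.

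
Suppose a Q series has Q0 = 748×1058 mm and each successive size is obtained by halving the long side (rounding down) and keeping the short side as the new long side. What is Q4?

Q1: ⌊1058/2⌋ × 748 = 529 × 748 mm
Q2: ⌊748/2⌋ × 529 = 374 × 529 mm
Q3: ⌊529/2⌋ × 374 = 264 × 374 mm
Q4: ⌊374/2⌋ × 264 = 187 × 264 mm

187 × 264 mm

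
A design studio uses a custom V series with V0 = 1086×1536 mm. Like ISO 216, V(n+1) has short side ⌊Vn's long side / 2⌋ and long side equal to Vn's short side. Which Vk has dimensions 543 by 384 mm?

V3

V0: 1086 × 1536 mm
V1: 768 × 1086 mm
V2: 543 × 768 mm
V3: 384 × 543 mm
V4: 271 × 384 mm
→ matches V3.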